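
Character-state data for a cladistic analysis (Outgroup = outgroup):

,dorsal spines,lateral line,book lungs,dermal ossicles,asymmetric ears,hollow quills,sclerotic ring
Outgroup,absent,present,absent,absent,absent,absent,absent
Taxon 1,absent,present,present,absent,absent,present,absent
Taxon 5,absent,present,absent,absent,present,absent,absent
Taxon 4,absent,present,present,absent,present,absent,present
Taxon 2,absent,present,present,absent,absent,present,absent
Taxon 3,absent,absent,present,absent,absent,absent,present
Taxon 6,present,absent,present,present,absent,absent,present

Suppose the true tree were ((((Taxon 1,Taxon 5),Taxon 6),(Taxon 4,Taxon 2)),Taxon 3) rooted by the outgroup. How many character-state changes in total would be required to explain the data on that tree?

13

Map each character onto ((((Taxon 1,Taxon 5),Taxon 6),(Taxon 4,Taxon 2)),Taxon 3) (rooted by Outgroup) and count the minimum state changes it requires (Fitch parsimony):
dorsal spines: 1; lateral line: 2; book lungs: 2; dermal ossicles: 1; asymmetric ears: 2; hollow quills: 2; sclerotic ring: 3.
Total tree length = 13.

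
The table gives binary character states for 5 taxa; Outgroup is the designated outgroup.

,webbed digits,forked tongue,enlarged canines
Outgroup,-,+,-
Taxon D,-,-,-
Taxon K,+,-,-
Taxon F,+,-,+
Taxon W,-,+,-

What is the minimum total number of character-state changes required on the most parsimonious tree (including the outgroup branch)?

3

Character polarity is set by the outgroup: the derived state is whichever differs from the outgroup's state, so for forked tongue the derived state is '-', and for the remaining characters it is '+'.
webbed digits (derived state '+') is shared by Taxon F and Taxon K — a synapomorphy uniting that clade.
forked tongue (derived state '-') is shared by Taxon D, Taxon F, and Taxon K — a synapomorphy uniting that clade.
enlarged canines (derived state '+') is unique to Taxon F (autapomorphy; uninformative for grouping).
Most parsimonious ingroup topology: ((Taxon D,(Taxon K,Taxon F)),Taxon W).
Changes per character on this tree: webbed digits: 1; forked tongue: 1; enlarged canines: 1.
Total = 3.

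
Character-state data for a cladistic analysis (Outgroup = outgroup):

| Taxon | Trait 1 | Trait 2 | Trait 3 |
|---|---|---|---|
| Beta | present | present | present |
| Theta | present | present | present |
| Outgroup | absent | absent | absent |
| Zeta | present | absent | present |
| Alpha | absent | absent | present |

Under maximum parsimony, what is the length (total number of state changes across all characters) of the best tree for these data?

The outgroup has state 'absent' for every character, so 'present' is the derived state throughout.
Trait 1 (derived state 'present') is shared by Beta, Theta, and Zeta — a synapomorphy uniting that clade.
Only Beta and Theta show the derived state 'present' for Trait 2, supporting them as a clade.
All ingroup taxa share the derived state 'present' for Trait 3; it defines the ingroup but does not resolve relationships within it.
Most parsimonious ingroup topology: (((Theta,Beta),Zeta),Alpha).
Changes per character on this tree: Trait 1: 1; Trait 2: 1; Trait 3: 1.
Total = 3.

3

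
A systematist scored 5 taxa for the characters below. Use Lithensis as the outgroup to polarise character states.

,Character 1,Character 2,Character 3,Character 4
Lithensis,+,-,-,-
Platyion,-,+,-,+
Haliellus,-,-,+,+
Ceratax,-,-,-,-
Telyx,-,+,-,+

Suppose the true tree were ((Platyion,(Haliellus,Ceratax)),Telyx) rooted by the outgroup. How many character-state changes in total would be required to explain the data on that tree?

6

Map each character onto ((Platyion,(Haliellus,Ceratax)),Telyx) (rooted by Lithensis) and count the minimum state changes it requires (Fitch parsimony):
Character 1: 1; Character 2: 2; Character 3: 1; Character 4: 2.
Total tree length = 6.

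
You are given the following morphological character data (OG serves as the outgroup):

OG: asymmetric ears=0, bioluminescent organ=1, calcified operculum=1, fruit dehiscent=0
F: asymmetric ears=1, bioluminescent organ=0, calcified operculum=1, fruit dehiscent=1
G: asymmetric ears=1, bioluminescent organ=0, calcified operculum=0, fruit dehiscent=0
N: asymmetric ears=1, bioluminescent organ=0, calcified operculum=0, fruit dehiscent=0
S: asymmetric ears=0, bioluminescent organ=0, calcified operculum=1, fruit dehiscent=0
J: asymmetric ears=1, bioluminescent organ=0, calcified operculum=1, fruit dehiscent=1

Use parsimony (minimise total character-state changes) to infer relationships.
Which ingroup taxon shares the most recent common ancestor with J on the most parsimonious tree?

Character polarity is set by the outgroup: the derived state is whichever differs from the outgroup's state, so for bioluminescent organ, calcified operculum the derived state is '0', and for the remaining characters it is '1'.
asymmetric ears: derived state '1' in F, G, J, and N only — synapomorphy for {F, G, J, N}.
bioluminescent organ (derived state '0') is shared by all ingroup taxa — unites the whole ingroup.
calcified operculum (derived state '0') is shared by G and N — a synapomorphy uniting that clade.
fruit dehiscent: derived state '1' in F and J only — synapomorphy for {F, J}.
Most parsimonious ingroup topology: (((F,J),(G,N)),S).
J and F form a cherry on this tree, so they are sister taxa.

F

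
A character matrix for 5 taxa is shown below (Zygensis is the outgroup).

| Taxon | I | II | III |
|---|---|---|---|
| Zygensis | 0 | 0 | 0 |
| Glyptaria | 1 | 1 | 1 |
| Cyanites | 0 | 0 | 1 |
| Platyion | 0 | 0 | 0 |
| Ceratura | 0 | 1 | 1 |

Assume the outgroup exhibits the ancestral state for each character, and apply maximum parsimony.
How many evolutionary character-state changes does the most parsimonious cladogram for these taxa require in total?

The outgroup has state '0' for every character, so '1' is the derived state throughout.
I (derived state '1') is unique to Glyptaria (autapomorphy; uninformative for grouping).
II (derived state '1') is shared by Ceratura and Glyptaria — a synapomorphy uniting that clade.
III (derived state '1') is shared by Ceratura, Cyanites, and Glyptaria — a synapomorphy uniting that clade.
Most parsimonious ingroup topology: (((Glyptaria,Ceratura),Cyanites),Platyion).
Changes per character on this tree: I: 1; II: 1; III: 1.
Total = 3.

3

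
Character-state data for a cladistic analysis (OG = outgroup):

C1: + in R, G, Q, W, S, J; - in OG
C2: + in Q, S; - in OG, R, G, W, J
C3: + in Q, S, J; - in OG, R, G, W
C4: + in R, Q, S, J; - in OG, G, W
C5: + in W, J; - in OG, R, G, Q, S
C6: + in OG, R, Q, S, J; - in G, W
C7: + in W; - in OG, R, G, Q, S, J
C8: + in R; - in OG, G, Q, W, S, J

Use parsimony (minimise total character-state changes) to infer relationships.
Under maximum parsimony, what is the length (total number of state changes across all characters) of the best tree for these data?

Character polarity is set by the outgroup: the derived state is whichever differs from the outgroup's state, so for C6 the derived state is '-', and for the remaining characters it is '+'.
All ingroup taxa share the derived state '+' for C1; it defines the ingroup but does not resolve relationships within it.
C2 (derived state '+') is shared by Q and S — a synapomorphy uniting that clade.
C3: derived state '+' in J, Q, and S only — synapomorphy for {J, Q, S}.
C4: derived state '+' in J, Q, R, and S only — synapomorphy for {J, Q, R, S}.
C5 groups J and W, which is incompatible with the clades supported by the remaining characters; treating it as convergent (homoplasy) costs fewer steps than any alternative tree.
C6: derived state '-' in G and W only — synapomorphy for {G, W}.
C7 (derived state '+') is unique to W (autapomorphy; uninformative for grouping).
C8: derived state '+' in R only — an autapomorphy, so it tells us nothing about relationships among taxa.
Most parsimonious ingroup topology: ((R,((Q,S),J)),(G,W)).
Changes per character on this tree: C1: 1; C2: 1; C3: 1; C4: 1; C5: 2; C6: 1; C7: 1; C8: 1.
Total = 9.

9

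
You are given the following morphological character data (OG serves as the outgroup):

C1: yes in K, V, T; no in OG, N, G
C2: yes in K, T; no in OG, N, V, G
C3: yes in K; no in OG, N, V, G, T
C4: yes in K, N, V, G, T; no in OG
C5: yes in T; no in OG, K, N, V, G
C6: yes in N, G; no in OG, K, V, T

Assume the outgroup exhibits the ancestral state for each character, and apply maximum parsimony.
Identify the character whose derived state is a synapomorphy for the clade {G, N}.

The outgroup has state 'no' for every character, so 'yes' is the derived state throughout.
C1: derived state 'yes' in K, T, and V only — synapomorphy for {K, T, V}.
Only K and T show the derived state 'yes' for C2, supporting them as a clade.
C3 (derived state 'yes') is unique to K (autapomorphy; uninformative for grouping).
C4 (derived state 'yes') is shared by all ingroup taxa — unites the whole ingroup.
C5 (derived state 'yes') is unique to T (autapomorphy; uninformative for grouping).
Only G and N show the derived state 'yes' for C6, supporting them as a clade.
Most parsimonious ingroup topology: (((K,T),V),(N,G)).
The clade {G, N} is supported by C6: its derived state 'yes' occurs in exactly those taxa and in no other taxon (including the outgroup).

C6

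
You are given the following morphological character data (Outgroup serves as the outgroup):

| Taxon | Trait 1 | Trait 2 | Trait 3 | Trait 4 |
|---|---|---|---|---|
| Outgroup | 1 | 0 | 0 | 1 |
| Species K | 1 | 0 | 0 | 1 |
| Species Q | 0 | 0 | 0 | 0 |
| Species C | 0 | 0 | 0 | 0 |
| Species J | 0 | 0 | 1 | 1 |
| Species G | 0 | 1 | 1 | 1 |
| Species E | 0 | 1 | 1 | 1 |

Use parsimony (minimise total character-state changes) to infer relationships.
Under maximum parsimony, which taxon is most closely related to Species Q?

Character polarity is set by the outgroup: the derived state is whichever differs from the outgroup's state, so for Trait 1, Trait 4 the derived state is '0', and for the remaining characters it is '1'.
Trait 1: derived state '0' in Species C, Species E, Species G, Species J, and Species Q only — synapomorphy for {Species C, Species E, Species G, Species J, Species Q}.
Only Species E and Species G show the derived state '1' for Trait 2, supporting them as a clade.
Trait 3: derived state '1' in Species E, Species G, and Species J only — synapomorphy for {Species E, Species G, Species J}.
Trait 4: derived state '0' in Species C and Species Q only — synapomorphy for {Species C, Species Q}.
Most parsimonious ingroup topology: (Species K,((Species Q,Species C),(Species J,(Species G,Species E)))).
Species Q and Species C form a cherry on this tree, so they are sister taxa.

Species C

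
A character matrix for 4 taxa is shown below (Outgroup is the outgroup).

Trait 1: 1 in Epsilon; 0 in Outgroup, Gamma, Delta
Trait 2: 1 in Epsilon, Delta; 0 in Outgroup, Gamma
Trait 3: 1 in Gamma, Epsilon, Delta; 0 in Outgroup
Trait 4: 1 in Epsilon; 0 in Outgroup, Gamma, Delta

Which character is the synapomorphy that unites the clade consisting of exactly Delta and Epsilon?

The outgroup has state '0' for every character, so '1' is the derived state throughout.
Trait 1: derived state '1' in Epsilon only — an autapomorphy, so it tells us nothing about relationships among taxa.
Trait 2: derived state '1' in Delta and Epsilon only — synapomorphy for {Delta, Epsilon}.
Trait 3 (derived state '1') is shared by all ingroup taxa — unites the whole ingroup.
Trait 4 (derived state '1') is unique to Epsilon (autapomorphy; uninformative for grouping).
Most parsimonious ingroup topology: ((Delta,Epsilon),Gamma).
The clade {Delta, Epsilon} is supported by Trait 2: its derived state '1' occurs in exactly those taxa and in no other taxon (including the outgroup).

Trait 2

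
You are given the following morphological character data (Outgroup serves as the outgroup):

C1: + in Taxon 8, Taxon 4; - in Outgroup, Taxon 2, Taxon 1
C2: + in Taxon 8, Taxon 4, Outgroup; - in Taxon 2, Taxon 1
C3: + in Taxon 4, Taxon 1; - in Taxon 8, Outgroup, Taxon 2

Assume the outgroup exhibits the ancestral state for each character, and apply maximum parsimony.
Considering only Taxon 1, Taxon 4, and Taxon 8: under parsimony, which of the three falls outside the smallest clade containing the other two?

Character polarity is set by the outgroup: the derived state is whichever differs from the outgroup's state, so for C2 the derived state is '-', and for the remaining characters it is '+'.
C1 (derived state '+') is shared by Taxon 4 and Taxon 8 — a synapomorphy uniting that clade.
Only Taxon 1 and Taxon 2 show the derived state '-' for C2, supporting them as a clade.
C3 (state '+') occurs in Taxon 1 and Taxon 4 but conflicts with the nesting implied by the other characters — most parsimoniously interpreted as homoplasy.
Most parsimonious ingroup topology: ((Taxon 8,Taxon 4),(Taxon 1,Taxon 2)).
Taxon 8 and Taxon 4 share a more recent common ancestor with each other than either does with Taxon 1, so Taxon 1 is the least closely related of the three.

Taxon 1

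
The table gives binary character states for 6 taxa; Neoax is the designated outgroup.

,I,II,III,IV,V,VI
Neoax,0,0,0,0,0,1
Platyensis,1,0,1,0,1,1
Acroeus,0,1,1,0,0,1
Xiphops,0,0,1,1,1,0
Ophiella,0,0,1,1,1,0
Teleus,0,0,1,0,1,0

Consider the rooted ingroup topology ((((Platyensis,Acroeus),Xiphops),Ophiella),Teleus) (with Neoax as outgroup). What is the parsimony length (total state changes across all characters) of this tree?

Map each character onto ((((Platyensis,Acroeus),Xiphops),Ophiella),Teleus) (rooted by Neoax) and count the minimum state changes it requires (Fitch parsimony):
I: 1; II: 1; III: 1; IV: 2; V: 2; VI: 2.
Total tree length = 9.

9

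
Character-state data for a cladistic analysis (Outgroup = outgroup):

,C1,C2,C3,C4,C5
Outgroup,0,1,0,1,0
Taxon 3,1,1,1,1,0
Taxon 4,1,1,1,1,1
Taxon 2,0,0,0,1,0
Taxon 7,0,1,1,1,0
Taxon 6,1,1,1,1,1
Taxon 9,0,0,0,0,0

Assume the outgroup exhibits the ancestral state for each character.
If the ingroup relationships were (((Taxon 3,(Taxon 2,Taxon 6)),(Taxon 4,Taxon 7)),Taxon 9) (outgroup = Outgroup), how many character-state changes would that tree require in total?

10

Map each character onto (((Taxon 3,(Taxon 2,Taxon 6)),(Taxon 4,Taxon 7)),Taxon 9) (rooted by Outgroup) and count the minimum state changes it requires (Fitch parsimony):
C1: 3; C2: 2; C3: 2; C4: 1; C5: 2.
Total tree length = 10.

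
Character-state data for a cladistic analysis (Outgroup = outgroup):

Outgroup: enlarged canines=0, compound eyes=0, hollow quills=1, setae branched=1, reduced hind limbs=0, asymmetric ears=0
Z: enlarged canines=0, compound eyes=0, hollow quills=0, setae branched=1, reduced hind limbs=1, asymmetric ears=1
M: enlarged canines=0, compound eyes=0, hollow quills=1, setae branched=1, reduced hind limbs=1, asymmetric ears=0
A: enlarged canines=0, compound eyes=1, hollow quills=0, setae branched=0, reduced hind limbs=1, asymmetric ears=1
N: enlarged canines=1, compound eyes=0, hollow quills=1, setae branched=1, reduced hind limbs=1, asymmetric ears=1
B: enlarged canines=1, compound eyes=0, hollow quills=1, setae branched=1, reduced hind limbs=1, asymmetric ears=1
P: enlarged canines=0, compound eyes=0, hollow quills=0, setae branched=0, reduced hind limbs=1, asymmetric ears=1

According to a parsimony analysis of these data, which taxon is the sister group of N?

Character polarity is set by the outgroup: the derived state is whichever differs from the outgroup's state, so for hollow quills, setae branched the derived state is '0', and for the remaining characters it is '1'.
Only B and N show the derived state '1' for enlarged canines, supporting them as a clade.
compound eyes: derived state '1' in A only — an autapomorphy, so it tells us nothing about relationships among taxa.
hollow quills: derived state '0' in A, P, and Z only — synapomorphy for {A, P, Z}.
setae branched (derived state '0') is shared by A and P — a synapomorphy uniting that clade.
reduced hind limbs (derived state '1') is shared by all ingroup taxa — unites the whole ingroup.
Only A, B, N, P, and Z show the derived state '1' for asymmetric ears, supporting them as a clade.
Most parsimonious ingroup topology: (((Z,(A,P)),(N,B)),M).
N and B form a cherry on this tree, so they are sister taxa.

B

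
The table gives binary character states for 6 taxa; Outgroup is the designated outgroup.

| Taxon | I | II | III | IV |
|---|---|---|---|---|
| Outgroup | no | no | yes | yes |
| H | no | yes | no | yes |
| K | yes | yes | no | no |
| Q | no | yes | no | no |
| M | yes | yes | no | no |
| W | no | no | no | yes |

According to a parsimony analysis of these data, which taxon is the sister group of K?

M

Character polarity is set by the outgroup: the derived state is whichever differs from the outgroup's state, so for III, IV the derived state is 'no', and for the remaining characters it is 'yes'.
I (derived state 'yes') is shared by K and M — a synapomorphy uniting that clade.
II: derived state 'yes' in H, K, M, and Q only — synapomorphy for {H, K, M, Q}.
III (derived state 'no') is shared by all ingroup taxa — unites the whole ingroup.
IV: derived state 'no' in K, M, and Q only — synapomorphy for {K, M, Q}.
Most parsimonious ingroup topology: ((H,((K,M),Q)),W).
K and M form a cherry on this tree, so they are sister taxa.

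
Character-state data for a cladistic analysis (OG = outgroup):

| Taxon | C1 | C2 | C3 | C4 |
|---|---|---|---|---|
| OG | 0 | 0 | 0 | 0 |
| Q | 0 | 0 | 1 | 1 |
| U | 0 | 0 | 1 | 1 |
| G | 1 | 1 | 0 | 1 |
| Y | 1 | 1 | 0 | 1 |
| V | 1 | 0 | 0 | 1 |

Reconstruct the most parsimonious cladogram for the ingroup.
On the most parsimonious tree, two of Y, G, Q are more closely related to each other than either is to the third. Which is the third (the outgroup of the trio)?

The outgroup has state '0' for every character, so '1' is the derived state throughout.
Only G, V, and Y show the derived state '1' for C1, supporting them as a clade.
C2 (derived state '1') is shared by G and Y — a synapomorphy uniting that clade.
Only Q and U show the derived state '1' for C3, supporting them as a clade.
C4 (derived state '1') is shared by all ingroup taxa — unites the whole ingroup.
Most parsimonious ingroup topology: ((Q,U),((G,Y),V)).
Y and G share a more recent common ancestor with each other than either does with Q, so Q is the least closely related of the three.

Q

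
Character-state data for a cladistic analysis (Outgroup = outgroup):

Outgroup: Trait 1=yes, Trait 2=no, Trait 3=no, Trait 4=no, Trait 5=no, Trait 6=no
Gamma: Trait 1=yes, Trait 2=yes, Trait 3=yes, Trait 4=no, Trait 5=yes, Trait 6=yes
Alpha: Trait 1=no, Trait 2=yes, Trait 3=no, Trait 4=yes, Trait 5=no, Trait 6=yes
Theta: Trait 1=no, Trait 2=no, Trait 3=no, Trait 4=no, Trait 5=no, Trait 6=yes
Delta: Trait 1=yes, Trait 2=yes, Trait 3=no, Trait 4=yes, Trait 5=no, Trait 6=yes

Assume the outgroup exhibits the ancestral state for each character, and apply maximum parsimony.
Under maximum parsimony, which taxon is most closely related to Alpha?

Character polarity is set by the outgroup: the derived state is whichever differs from the outgroup's state, so for Trait 1 the derived state is 'no', and for the remaining characters it is 'yes'.
Trait 1 groups Alpha and Theta, which is incompatible with the clades supported by the remaining characters; treating it as convergent (homoplasy) costs fewer steps than any alternative tree.
Only Alpha, Delta, and Gamma show the derived state 'yes' for Trait 2, supporting them as a clade.
Trait 3 (derived state 'yes') is unique to Gamma (autapomorphy; uninformative for grouping).
Trait 4: derived state 'yes' in Alpha and Delta only — synapomorphy for {Alpha, Delta}.
Trait 5 (derived state 'yes') is unique to Gamma (autapomorphy; uninformative for grouping).
All ingroup taxa share the derived state 'yes' for Trait 6; it defines the ingroup but does not resolve relationships within it.
Most parsimonious ingroup topology: ((Gamma,(Alpha,Delta)),Theta).
Alpha and Delta form a cherry on this tree, so they are sister taxa.

Delta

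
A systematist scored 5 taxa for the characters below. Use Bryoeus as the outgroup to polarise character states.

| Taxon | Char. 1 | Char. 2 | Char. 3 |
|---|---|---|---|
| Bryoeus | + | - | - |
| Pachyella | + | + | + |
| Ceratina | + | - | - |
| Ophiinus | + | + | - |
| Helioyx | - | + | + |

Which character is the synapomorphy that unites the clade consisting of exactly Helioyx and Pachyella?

Character polarity is set by the outgroup: the derived state is whichever differs from the outgroup's state, so for Char. 1 the derived state is '-', and for the remaining characters it is '+'.
Char. 1: derived state '-' in Helioyx only — an autapomorphy, so it tells us nothing about relationships among taxa.
Char. 2: derived state '+' in Helioyx, Ophiinus, and Pachyella only — synapomorphy for {Helioyx, Ophiinus, Pachyella}.
Only Helioyx and Pachyella show the derived state '+' for Char. 3, supporting them as a clade.
Most parsimonious ingroup topology: (((Pachyella,Helioyx),Ophiinus),Ceratina).
The clade {Helioyx, Pachyella} is supported by Char. 3: its derived state '+' occurs in exactly those taxa and in no other taxon (including the outgroup).

Char. 3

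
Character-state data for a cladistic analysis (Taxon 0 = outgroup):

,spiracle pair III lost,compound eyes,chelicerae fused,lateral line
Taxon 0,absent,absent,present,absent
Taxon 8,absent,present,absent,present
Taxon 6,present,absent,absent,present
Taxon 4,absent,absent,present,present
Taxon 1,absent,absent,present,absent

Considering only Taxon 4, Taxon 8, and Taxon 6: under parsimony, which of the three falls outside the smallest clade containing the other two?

Taxon 4

Character polarity is set by the outgroup: the derived state is whichever differs from the outgroup's state, so for chelicerae fused the derived state is 'absent', and for the remaining characters it is 'present'.
spiracle pair III lost: derived state 'present' in Taxon 6 only — an autapomorphy, so it tells us nothing about relationships among taxa.
compound eyes: derived state 'present' in Taxon 8 only — an autapomorphy, so it tells us nothing about relationships among taxa.
Only Taxon 6 and Taxon 8 show the derived state 'absent' for chelicerae fused, supporting them as a clade.
lateral line: derived state 'present' in Taxon 4, Taxon 6, and Taxon 8 only — synapomorphy for {Taxon 4, Taxon 6, Taxon 8}.
Most parsimonious ingroup topology: (((Taxon 8,Taxon 6),Taxon 4),Taxon 1).
Taxon 6 and Taxon 8 share a more recent common ancestor with each other than either does with Taxon 4, so Taxon 4 is the least closely related of the three.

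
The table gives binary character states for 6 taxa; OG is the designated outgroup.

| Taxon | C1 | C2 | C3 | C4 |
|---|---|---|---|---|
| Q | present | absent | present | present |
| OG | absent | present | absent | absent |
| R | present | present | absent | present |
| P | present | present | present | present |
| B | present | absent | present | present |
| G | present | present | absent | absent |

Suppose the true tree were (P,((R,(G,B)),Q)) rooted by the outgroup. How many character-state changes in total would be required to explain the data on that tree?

Map each character onto (P,((R,(G,B)),Q)) (rooted by OG) and count the minimum state changes it requires (Fitch parsimony):
C1: 1; C2: 2; C3: 3; C4: 2.
Total tree length = 8.

8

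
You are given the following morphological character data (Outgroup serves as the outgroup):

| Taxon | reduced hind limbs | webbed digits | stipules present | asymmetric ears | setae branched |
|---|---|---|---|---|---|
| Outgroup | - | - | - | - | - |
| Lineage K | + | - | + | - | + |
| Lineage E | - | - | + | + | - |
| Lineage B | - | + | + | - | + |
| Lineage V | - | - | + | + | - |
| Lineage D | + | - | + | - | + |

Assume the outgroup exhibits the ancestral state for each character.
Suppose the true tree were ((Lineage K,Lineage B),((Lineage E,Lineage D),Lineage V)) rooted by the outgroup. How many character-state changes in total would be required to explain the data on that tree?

8

Map each character onto ((Lineage K,Lineage B),((Lineage E,Lineage D),Lineage V)) (rooted by Outgroup) and count the minimum state changes it requires (Fitch parsimony):
reduced hind limbs: 2; webbed digits: 1; stipules present: 1; asymmetric ears: 2; setae branched: 2.
Total tree length = 8.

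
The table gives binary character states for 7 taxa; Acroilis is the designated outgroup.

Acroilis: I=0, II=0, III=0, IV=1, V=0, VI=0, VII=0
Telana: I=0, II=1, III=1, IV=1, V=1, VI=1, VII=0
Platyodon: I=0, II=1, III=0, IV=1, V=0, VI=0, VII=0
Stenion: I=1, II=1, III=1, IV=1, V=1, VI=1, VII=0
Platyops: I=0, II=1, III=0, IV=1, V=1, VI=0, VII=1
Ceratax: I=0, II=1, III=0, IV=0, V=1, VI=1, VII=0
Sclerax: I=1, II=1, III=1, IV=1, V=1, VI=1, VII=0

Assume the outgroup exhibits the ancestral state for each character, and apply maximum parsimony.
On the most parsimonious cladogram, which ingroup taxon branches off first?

Platyodon

Character polarity is set by the outgroup: the derived state is whichever differs from the outgroup's state, so for IV the derived state is '0', and for the remaining characters it is '1'.
I (derived state '1') is shared by Sclerax and Stenion — a synapomorphy uniting that clade.
II (derived state '1') is shared by all ingroup taxa — unites the whole ingroup.
III: derived state '1' in Sclerax, Stenion, and Telana only — synapomorphy for {Sclerax, Stenion, Telana}.
IV: derived state '0' in Ceratax only — an autapomorphy, so it tells us nothing about relationships among taxa.
V: derived state '1' in Ceratax, Platyops, Sclerax, Stenion, and Telana only — synapomorphy for {Ceratax, Platyops, Sclerax, Stenion, Telana}.
Only Ceratax, Sclerax, Stenion, and Telana show the derived state '1' for VI, supporting them as a clade.
VII: derived state '1' in Platyops only — an autapomorphy, so it tells us nothing about relationships among taxa.
Most parsimonious ingroup topology: ((((Telana,(Stenion,Sclerax)),Ceratax),Platyops),Platyodon).
Platyodon is sister to the clade containing all other ingroup taxa, so it is the earliest-diverging (most basal) ingroup lineage.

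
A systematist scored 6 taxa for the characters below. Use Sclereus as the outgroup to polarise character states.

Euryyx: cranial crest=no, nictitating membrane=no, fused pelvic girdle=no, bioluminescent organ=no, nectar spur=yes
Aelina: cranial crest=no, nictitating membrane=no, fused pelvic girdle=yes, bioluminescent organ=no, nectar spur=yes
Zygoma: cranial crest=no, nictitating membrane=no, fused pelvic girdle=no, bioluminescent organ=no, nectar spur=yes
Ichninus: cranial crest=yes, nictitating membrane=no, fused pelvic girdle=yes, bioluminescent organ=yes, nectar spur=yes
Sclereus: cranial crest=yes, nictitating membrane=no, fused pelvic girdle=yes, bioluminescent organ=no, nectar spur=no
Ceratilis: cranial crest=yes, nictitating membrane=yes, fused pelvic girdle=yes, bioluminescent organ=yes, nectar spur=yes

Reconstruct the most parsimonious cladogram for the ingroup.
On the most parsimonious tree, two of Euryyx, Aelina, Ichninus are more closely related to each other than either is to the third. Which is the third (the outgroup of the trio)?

Ichninus

Character polarity is set by the outgroup: the derived state is whichever differs from the outgroup's state, so for cranial crest, fused pelvic girdle the derived state is 'no', and for the remaining characters it is 'yes'.
cranial crest (derived state 'no') is shared by Aelina, Euryyx, and Zygoma — a synapomorphy uniting that clade.
nictitating membrane (derived state 'yes') is unique to Ceratilis (autapomorphy; uninformative for grouping).
Only Euryyx and Zygoma show the derived state 'no' for fused pelvic girdle, supporting them as a clade.
bioluminescent organ: derived state 'yes' in Ceratilis and Ichninus only — synapomorphy for {Ceratilis, Ichninus}.
All ingroup taxa share the derived state 'yes' for nectar spur; it defines the ingroup but does not resolve relationships within it.
Most parsimonious ingroup topology: (((Zygoma,Euryyx),Aelina),(Ceratilis,Ichninus)).
Euryyx and Aelina share a more recent common ancestor with each other than either does with Ichninus, so Ichninus is the least closely related of the three.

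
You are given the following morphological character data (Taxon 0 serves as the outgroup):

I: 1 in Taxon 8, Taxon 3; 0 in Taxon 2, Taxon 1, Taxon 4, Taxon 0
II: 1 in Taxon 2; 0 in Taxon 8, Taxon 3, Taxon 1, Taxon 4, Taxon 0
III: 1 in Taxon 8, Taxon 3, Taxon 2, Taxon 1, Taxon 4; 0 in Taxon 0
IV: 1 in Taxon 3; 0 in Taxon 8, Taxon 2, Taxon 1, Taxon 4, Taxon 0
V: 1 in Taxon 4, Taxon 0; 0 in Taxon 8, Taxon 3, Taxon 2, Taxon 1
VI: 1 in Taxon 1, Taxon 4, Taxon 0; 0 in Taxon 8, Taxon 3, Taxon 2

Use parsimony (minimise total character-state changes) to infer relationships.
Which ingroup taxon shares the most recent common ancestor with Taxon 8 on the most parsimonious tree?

Character polarity is set by the outgroup: the derived state is whichever differs from the outgroup's state, so for V, VI the derived state is '0', and for the remaining characters it is '1'.
Only Taxon 3 and Taxon 8 show the derived state '1' for I, supporting them as a clade.
II: derived state '1' in Taxon 2 only — an autapomorphy, so it tells us nothing about relationships among taxa.
All ingroup taxa share the derived state '1' for III; it defines the ingroup but does not resolve relationships within it.
IV (derived state '1') is unique to Taxon 3 (autapomorphy; uninformative for grouping).
Only Taxon 1, Taxon 2, Taxon 3, and Taxon 8 show the derived state '0' for V, supporting them as a clade.
VI: derived state '0' in Taxon 2, Taxon 3, and Taxon 8 only — synapomorphy for {Taxon 2, Taxon 3, Taxon 8}.
Most parsimonious ingroup topology: (((Taxon 2,(Taxon 3,Taxon 8)),Taxon 1),Taxon 4).
Taxon 8 and Taxon 3 form a cherry on this tree, so they are sister taxa.

Taxon 3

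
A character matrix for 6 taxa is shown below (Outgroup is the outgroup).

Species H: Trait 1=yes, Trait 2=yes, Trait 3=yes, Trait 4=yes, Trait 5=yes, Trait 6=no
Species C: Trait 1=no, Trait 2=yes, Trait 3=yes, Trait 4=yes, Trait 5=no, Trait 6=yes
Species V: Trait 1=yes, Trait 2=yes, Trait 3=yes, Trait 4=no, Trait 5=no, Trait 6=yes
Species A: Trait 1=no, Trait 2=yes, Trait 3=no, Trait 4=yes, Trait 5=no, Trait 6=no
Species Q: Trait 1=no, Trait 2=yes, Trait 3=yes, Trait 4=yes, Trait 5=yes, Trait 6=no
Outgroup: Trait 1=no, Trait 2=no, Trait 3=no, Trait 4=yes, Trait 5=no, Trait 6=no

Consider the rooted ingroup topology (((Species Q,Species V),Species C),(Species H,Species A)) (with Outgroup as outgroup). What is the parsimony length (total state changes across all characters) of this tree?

10

Map each character onto (((Species Q,Species V),Species C),(Species H,Species A)) (rooted by Outgroup) and count the minimum state changes it requires (Fitch parsimony):
Trait 1: 2; Trait 2: 1; Trait 3: 2; Trait 4: 1; Trait 5: 2; Trait 6: 2.
Total tree length = 10.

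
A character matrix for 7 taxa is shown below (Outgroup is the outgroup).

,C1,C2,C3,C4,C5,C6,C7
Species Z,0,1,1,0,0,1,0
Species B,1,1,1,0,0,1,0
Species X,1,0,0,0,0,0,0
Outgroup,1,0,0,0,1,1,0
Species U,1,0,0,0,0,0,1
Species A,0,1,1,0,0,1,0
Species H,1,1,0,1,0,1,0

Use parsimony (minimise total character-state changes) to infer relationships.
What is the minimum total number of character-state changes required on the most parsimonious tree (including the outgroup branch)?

7

Character polarity is set by the outgroup: the derived state is whichever differs from the outgroup's state, so for C1, C5, C6 the derived state is '0', and for the remaining characters it is '1'.
C1: derived state '0' in Species A and Species Z only — synapomorphy for {Species A, Species Z}.
Only Species A, Species B, Species H, and Species Z show the derived state '1' for C2, supporting them as a clade.
Only Species A, Species B, and Species Z show the derived state '1' for C3, supporting them as a clade.
C4: derived state '1' in Species H only — an autapomorphy, so it tells us nothing about relationships among taxa.
All ingroup taxa share the derived state '0' for C5; it defines the ingroup but does not resolve relationships within it.
C6 (derived state '0') is shared by Species U and Species X — a synapomorphy uniting that clade.
C7: derived state '1' in Species U only — an autapomorphy, so it tells us nothing about relationships among taxa.
Most parsimonious ingroup topology: ((((Species Z,Species A),Species B),Species H),(Species X,Species U)).
Changes per character on this tree: C1: 1; C2: 1; C3: 1; C4: 1; C5: 1; C6: 1; C7: 1.
Total = 7.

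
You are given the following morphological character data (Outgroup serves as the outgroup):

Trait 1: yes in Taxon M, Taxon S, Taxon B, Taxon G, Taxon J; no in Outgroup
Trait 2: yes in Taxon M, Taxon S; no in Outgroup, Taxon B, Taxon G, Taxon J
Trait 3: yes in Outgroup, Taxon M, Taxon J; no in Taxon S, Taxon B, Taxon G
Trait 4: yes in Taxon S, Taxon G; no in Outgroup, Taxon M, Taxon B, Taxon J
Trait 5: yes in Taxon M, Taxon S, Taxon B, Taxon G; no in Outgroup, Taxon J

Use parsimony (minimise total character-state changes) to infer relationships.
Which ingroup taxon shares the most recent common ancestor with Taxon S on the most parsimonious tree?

Taxon G

Character polarity is set by the outgroup: the derived state is whichever differs from the outgroup's state, so for Trait 3 the derived state is 'no', and for the remaining characters it is 'yes'.
Trait 1 (derived state 'yes') is shared by all ingroup taxa — unites the whole ingroup.
Trait 2 (state 'yes') occurs in Taxon M and Taxon S but conflicts with the nesting implied by the other characters — most parsimoniously interpreted as homoplasy.
Trait 3: derived state 'no' in Taxon B, Taxon G, and Taxon S only — synapomorphy for {Taxon B, Taxon G, Taxon S}.
Only Taxon G and Taxon S show the derived state 'yes' for Trait 4, supporting them as a clade.
Trait 5 (derived state 'yes') is shared by Taxon B, Taxon G, Taxon M, and Taxon S — a synapomorphy uniting that clade.
Most parsimonious ingroup topology: ((Taxon M,((Taxon S,Taxon G),Taxon B)),Taxon J).
Taxon S and Taxon G form a cherry on this tree, so they are sister taxa.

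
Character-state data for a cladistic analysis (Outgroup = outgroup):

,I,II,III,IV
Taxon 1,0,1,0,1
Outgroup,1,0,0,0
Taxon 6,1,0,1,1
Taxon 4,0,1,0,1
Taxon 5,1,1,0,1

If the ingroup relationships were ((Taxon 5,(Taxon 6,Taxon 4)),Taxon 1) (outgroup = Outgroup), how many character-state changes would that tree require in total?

Map each character onto ((Taxon 5,(Taxon 6,Taxon 4)),Taxon 1) (rooted by Outgroup) and count the minimum state changes it requires (Fitch parsimony):
I: 2; II: 2; III: 1; IV: 1.
Total tree length = 6.

6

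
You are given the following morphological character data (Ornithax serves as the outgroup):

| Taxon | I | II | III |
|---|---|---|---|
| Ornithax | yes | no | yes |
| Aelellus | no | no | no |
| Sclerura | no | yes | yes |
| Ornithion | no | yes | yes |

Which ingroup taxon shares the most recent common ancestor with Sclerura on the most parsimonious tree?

Character polarity is set by the outgroup: the derived state is whichever differs from the outgroup's state, so for I, III the derived state is 'no', and for the remaining characters it is 'yes'.
All ingroup taxa share the derived state 'no' for I; it defines the ingroup but does not resolve relationships within it.
II (derived state 'yes') is shared by Ornithion and Sclerura — a synapomorphy uniting that clade.
III (derived state 'no') is unique to Aelellus (autapomorphy; uninformative for grouping).
Most parsimonious ingroup topology: (Aelellus,(Sclerura,Ornithion)).
Sclerura and Ornithion form a cherry on this tree, so they are sister taxa.

Ornithion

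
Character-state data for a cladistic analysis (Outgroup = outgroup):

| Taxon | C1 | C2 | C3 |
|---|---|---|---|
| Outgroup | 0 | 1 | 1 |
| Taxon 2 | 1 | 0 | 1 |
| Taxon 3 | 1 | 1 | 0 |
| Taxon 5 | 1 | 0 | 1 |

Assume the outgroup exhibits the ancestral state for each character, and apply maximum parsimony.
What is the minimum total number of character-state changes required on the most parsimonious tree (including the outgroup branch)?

3

Character polarity is set by the outgroup: the derived state is whichever differs from the outgroup's state, so for C2, C3 the derived state is '0', and for the remaining characters it is '1'.
All ingroup taxa share the derived state '1' for C1; it defines the ingroup but does not resolve relationships within it.
C2: derived state '0' in Taxon 2 and Taxon 5 only — synapomorphy for {Taxon 2, Taxon 5}.
C3 (derived state '0') is unique to Taxon 3 (autapomorphy; uninformative for grouping).
Most parsimonious ingroup topology: ((Taxon 2,Taxon 5),Taxon 3).
Changes per character on this tree: C1: 1; C2: 1; C3: 1.
Total = 3.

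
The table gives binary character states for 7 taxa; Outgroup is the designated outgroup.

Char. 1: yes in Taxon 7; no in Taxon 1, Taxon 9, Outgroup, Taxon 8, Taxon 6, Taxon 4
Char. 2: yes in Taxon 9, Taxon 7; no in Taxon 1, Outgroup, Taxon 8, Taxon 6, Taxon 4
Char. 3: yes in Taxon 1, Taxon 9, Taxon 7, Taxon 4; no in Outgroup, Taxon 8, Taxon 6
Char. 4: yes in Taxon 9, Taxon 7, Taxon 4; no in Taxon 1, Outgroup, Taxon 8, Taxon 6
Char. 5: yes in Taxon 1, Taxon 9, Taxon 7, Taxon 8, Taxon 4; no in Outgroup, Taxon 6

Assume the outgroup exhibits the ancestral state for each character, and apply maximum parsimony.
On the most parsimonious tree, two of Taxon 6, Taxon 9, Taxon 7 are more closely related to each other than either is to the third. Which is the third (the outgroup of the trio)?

Taxon 6

The outgroup has state 'no' for every character, so 'yes' is the derived state throughout.
Char. 1 (derived state 'yes') is unique to Taxon 7 (autapomorphy; uninformative for grouping).
Only Taxon 7 and Taxon 9 show the derived state 'yes' for Char. 2, supporting them as a clade.
Only Taxon 1, Taxon 4, Taxon 7, and Taxon 9 show the derived state 'yes' for Char. 3, supporting them as a clade.
Char. 4: derived state 'yes' in Taxon 4, Taxon 7, and Taxon 9 only — synapomorphy for {Taxon 4, Taxon 7, Taxon 9}.
Char. 5 (derived state 'yes') is shared by Taxon 1, Taxon 4, Taxon 7, Taxon 8, and Taxon 9 — a synapomorphy uniting that clade.
Most parsimonious ingroup topology: (Taxon 6,((Taxon 1,((Taxon 9,Taxon 7),Taxon 4)),Taxon 8)).
Taxon 9 and Taxon 7 share a more recent common ancestor with each other than either does with Taxon 6, so Taxon 6 is the least closely related of the three.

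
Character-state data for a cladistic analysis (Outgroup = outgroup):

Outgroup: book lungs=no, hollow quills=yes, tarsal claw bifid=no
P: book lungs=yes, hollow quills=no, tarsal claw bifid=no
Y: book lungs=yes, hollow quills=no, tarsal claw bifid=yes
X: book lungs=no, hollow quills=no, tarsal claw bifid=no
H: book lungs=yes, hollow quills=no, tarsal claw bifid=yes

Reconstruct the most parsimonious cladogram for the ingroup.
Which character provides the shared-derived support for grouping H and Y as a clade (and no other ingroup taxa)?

tarsal claw bifid

Character polarity is set by the outgroup: the derived state is whichever differs from the outgroup's state, so for hollow quills the derived state is 'no', and for the remaining characters it is 'yes'.
book lungs (derived state 'yes') is shared by H, P, and Y — a synapomorphy uniting that clade.
All ingroup taxa share the derived state 'no' for hollow quills; it defines the ingroup but does not resolve relationships within it.
tarsal claw bifid (derived state 'yes') is shared by H and Y — a synapomorphy uniting that clade.
Most parsimonious ingroup topology: ((P,(Y,H)),X).
The clade {H, Y} is supported by tarsal claw bifid: its derived state 'yes' occurs in exactly those taxa and in no other taxon (including the outgroup).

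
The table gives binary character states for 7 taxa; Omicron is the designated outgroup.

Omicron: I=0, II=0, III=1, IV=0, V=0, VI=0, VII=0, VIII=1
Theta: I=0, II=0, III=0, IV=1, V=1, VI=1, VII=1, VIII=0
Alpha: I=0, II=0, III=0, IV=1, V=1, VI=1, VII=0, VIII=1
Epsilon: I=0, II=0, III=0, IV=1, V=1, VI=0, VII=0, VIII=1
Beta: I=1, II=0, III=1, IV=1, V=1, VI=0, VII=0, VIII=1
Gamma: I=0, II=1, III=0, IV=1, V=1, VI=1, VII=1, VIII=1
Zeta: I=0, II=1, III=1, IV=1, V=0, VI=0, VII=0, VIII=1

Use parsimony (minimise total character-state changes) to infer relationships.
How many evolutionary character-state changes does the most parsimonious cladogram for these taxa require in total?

9

Character polarity is set by the outgroup: the derived state is whichever differs from the outgroup's state, so for III, VIII the derived state is '0', and for the remaining characters it is '1'.
I (derived state '1') is unique to Beta (autapomorphy; uninformative for grouping).
II (state '1') occurs in Gamma and Zeta but conflicts with the nesting implied by the other characters — most parsimoniously interpreted as homoplasy.
III (derived state '0') is shared by Alpha, Epsilon, Gamma, and Theta — a synapomorphy uniting that clade.
IV (derived state '1') is shared by all ingroup taxa — unites the whole ingroup.
V (derived state '1') is shared by Alpha, Beta, Epsilon, Gamma, and Theta — a synapomorphy uniting that clade.
VI (derived state '1') is shared by Alpha, Gamma, and Theta — a synapomorphy uniting that clade.
Only Gamma and Theta show the derived state '1' for VII, supporting them as a clade.
VIII: derived state '0' in Theta only — an autapomorphy, so it tells us nothing about relationships among taxa.
Most parsimonious ingroup topology: (((((Theta,Gamma),Alpha),Epsilon),Beta),Zeta).
Changes per character on this tree: I: 1; II: 2; III: 1; IV: 1; V: 1; VI: 1; VII: 1; VIII: 1.
Total = 9.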